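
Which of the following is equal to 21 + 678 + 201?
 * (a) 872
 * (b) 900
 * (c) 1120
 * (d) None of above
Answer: b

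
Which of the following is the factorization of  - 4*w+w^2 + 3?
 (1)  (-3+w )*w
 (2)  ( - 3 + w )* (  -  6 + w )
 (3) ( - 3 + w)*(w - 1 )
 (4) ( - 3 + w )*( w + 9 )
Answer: 3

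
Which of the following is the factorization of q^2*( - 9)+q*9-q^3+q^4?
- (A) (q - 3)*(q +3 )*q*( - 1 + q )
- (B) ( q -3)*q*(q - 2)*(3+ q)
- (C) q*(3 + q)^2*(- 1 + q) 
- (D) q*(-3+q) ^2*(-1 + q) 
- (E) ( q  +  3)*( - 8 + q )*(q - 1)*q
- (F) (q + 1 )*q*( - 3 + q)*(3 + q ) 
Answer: A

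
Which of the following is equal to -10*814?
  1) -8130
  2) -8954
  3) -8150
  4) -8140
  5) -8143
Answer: 4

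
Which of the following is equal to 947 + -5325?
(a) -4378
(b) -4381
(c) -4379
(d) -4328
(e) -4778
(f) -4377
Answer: a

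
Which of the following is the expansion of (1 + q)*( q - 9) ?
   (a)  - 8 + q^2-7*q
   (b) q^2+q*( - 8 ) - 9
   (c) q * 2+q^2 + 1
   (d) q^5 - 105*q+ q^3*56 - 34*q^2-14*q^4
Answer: b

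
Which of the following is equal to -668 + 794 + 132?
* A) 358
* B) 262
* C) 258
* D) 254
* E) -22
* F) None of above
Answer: C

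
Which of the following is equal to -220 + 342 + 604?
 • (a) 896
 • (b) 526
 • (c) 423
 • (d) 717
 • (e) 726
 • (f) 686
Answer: e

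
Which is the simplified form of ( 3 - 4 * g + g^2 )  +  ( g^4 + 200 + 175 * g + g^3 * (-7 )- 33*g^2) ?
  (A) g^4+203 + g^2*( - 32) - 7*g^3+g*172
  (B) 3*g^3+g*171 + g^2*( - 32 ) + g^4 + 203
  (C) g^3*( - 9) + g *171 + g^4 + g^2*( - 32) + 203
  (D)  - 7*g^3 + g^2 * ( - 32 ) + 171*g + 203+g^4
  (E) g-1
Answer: D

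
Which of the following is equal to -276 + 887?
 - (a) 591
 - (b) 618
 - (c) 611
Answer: c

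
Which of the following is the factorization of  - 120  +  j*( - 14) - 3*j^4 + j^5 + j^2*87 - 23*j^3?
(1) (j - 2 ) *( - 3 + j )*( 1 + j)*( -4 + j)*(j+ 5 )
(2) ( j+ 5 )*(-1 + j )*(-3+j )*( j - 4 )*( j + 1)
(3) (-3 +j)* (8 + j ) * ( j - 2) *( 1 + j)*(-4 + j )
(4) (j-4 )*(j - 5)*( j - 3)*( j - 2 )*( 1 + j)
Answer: 1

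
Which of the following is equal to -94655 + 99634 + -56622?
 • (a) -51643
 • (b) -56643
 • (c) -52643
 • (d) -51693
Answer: a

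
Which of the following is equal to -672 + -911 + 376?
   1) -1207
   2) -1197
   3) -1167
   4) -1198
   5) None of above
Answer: 1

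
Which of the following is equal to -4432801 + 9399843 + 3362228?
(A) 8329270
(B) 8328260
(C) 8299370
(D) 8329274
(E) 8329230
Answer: A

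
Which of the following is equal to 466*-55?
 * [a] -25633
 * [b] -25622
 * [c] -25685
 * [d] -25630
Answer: d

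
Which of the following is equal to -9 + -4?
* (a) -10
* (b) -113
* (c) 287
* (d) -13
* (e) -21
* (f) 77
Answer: d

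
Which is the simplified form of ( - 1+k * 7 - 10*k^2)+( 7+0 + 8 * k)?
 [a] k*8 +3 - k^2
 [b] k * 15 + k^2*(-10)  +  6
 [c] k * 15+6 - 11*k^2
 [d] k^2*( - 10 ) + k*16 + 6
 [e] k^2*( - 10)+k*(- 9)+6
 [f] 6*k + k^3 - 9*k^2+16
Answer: b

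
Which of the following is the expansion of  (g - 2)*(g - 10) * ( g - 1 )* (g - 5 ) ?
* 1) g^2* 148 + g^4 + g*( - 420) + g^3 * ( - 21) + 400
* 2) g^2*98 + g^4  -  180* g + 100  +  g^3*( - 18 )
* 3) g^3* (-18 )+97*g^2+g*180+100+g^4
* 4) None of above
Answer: 4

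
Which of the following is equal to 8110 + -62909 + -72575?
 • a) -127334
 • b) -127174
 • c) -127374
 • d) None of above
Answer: c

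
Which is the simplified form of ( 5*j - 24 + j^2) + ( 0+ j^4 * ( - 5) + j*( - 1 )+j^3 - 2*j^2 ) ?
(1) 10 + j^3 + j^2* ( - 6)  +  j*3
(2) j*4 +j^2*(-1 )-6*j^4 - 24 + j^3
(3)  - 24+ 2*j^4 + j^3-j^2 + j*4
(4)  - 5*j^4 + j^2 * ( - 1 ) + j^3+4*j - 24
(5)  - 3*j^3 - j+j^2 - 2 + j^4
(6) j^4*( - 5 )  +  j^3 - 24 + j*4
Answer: 4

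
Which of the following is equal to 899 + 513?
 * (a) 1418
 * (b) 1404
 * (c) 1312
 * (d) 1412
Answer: d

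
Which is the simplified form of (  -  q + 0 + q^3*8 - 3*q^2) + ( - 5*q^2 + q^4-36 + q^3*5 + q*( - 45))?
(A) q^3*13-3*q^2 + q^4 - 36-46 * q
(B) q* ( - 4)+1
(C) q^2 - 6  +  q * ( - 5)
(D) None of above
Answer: D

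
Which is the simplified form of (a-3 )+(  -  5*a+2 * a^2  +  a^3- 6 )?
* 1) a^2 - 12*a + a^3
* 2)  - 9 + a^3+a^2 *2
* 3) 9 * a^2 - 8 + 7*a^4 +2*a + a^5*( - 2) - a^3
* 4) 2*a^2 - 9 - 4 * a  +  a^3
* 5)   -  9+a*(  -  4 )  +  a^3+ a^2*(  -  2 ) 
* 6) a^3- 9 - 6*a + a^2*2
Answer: 4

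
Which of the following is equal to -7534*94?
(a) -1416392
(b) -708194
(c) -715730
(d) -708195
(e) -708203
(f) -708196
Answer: f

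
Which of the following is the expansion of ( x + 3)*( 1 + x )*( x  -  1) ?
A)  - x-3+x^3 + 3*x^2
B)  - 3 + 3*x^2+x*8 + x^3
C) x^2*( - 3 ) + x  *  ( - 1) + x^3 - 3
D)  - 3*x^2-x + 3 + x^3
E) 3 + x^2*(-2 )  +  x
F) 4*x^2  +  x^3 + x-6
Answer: A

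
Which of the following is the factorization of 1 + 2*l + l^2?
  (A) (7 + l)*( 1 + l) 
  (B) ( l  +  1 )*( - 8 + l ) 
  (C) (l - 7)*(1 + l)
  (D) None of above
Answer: D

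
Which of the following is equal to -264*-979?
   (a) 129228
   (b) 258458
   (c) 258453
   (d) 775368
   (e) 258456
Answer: e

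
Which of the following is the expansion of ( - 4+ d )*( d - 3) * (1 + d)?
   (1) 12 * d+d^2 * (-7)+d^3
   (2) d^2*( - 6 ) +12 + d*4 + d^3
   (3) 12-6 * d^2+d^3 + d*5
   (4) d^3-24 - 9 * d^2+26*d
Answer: 3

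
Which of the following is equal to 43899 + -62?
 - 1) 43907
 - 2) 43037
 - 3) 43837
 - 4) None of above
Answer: 3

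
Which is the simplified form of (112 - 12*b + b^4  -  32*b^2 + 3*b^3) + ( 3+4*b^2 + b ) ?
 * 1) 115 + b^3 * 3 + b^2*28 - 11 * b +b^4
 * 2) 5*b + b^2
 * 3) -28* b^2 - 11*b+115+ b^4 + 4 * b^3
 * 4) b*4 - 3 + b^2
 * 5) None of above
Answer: 5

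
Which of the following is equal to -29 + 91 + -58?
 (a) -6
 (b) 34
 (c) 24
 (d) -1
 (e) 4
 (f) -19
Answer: e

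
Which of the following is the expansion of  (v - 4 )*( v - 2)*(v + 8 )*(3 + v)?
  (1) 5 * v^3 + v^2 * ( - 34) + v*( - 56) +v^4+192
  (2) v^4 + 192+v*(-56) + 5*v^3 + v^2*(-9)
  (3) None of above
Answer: 1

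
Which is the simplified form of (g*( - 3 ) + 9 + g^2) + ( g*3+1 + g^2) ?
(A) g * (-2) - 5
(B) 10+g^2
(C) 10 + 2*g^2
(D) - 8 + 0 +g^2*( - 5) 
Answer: C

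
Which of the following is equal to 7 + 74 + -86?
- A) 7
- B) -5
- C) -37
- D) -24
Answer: B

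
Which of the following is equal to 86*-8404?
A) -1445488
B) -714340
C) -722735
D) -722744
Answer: D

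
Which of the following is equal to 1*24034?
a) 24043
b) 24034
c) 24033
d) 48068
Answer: b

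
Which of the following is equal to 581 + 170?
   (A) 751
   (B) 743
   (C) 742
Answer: A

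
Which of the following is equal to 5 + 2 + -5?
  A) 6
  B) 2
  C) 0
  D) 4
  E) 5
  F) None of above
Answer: B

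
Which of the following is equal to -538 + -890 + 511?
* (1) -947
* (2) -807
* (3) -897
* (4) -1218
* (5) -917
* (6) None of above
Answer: 5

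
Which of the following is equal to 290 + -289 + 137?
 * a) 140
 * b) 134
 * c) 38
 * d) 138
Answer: d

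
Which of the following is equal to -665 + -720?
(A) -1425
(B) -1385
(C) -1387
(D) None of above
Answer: B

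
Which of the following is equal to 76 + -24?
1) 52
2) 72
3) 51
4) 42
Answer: 1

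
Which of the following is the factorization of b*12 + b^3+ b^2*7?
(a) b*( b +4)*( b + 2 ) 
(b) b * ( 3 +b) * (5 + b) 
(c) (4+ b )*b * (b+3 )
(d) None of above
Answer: c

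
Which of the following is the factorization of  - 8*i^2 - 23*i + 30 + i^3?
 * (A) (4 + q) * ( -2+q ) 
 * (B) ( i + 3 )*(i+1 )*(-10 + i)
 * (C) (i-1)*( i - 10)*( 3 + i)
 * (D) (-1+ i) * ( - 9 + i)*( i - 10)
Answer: C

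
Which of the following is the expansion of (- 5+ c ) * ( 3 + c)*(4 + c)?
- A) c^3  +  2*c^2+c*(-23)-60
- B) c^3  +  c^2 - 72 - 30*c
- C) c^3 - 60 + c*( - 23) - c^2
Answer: A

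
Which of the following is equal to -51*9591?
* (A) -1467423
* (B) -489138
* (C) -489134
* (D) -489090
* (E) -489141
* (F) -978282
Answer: E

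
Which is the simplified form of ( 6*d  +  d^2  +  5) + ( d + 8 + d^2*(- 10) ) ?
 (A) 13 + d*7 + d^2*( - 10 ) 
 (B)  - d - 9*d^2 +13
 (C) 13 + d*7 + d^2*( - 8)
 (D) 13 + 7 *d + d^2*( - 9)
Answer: D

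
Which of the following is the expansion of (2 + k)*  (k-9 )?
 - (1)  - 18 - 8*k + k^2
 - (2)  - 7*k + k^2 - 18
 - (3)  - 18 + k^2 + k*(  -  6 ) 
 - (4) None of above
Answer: 2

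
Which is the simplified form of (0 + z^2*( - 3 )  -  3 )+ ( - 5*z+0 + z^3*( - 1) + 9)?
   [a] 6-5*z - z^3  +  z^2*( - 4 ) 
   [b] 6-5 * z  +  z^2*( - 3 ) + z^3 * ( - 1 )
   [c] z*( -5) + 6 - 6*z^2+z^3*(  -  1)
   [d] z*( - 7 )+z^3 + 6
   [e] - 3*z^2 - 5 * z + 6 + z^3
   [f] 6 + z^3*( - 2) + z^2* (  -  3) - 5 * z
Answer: b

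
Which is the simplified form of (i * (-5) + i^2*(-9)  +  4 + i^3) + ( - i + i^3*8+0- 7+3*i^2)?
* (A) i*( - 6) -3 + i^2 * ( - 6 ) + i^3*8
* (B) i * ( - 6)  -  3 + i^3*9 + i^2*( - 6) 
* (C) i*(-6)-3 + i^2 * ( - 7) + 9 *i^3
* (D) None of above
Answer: B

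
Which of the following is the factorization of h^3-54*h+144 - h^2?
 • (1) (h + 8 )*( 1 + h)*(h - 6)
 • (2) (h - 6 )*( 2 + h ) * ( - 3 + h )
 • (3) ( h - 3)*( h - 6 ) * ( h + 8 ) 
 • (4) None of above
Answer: 3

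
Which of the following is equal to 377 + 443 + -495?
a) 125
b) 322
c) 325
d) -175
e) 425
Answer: c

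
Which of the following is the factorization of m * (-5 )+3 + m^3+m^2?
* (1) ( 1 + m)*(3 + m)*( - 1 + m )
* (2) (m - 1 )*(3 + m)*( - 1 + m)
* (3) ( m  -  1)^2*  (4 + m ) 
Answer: 2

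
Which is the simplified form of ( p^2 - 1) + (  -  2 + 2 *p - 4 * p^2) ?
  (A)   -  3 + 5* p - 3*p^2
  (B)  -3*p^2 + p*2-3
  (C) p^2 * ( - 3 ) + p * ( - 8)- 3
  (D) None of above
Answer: B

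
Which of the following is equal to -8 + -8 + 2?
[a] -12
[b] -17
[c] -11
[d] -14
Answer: d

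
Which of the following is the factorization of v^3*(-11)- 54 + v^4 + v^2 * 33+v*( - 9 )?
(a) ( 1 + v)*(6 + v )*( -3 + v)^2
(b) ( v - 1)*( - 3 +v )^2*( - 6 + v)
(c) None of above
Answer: c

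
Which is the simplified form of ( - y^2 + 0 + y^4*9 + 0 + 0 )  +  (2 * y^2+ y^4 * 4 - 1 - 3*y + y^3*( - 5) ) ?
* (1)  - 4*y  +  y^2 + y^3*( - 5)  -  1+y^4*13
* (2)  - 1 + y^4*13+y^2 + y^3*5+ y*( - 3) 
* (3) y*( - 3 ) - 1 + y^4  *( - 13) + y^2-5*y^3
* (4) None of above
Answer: 4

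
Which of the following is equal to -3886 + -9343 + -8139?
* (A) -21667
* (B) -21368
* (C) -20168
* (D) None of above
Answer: B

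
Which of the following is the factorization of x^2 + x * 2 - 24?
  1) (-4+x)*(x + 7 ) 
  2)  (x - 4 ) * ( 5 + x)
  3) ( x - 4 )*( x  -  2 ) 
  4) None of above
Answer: 4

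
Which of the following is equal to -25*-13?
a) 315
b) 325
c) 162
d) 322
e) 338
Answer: b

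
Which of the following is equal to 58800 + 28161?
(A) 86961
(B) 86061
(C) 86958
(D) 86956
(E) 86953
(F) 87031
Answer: A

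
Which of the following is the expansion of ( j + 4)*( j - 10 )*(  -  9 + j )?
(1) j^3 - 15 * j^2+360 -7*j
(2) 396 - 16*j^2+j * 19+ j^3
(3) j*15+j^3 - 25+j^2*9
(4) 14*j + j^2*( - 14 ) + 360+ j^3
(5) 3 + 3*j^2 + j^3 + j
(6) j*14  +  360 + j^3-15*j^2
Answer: 6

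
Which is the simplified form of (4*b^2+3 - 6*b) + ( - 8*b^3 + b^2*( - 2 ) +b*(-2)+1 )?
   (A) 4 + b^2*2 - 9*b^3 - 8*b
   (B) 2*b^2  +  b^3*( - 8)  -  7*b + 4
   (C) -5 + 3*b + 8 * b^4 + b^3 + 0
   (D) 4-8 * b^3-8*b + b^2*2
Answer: D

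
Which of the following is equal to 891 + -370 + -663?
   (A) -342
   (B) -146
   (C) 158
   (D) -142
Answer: D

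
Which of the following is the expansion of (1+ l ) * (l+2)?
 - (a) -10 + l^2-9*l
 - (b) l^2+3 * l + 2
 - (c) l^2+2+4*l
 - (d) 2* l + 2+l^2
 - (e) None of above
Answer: b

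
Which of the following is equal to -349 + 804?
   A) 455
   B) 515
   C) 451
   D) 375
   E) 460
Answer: A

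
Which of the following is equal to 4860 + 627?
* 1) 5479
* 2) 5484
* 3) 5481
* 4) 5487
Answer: 4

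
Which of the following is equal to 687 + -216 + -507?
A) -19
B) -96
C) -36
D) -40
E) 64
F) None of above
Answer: C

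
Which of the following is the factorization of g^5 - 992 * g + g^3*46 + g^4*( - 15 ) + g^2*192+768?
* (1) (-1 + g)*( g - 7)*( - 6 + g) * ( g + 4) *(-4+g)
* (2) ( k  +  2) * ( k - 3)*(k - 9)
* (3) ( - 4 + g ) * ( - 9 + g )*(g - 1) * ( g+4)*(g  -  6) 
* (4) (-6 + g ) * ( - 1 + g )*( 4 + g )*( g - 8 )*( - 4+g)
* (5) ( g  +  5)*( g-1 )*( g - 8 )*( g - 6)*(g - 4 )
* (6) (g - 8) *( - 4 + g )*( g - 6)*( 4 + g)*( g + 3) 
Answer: 4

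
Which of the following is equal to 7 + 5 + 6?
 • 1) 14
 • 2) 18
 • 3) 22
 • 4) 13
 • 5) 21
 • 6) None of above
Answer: 2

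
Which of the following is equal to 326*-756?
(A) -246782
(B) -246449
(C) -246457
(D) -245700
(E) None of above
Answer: E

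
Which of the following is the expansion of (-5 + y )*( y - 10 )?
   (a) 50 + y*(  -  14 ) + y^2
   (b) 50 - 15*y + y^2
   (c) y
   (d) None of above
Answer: b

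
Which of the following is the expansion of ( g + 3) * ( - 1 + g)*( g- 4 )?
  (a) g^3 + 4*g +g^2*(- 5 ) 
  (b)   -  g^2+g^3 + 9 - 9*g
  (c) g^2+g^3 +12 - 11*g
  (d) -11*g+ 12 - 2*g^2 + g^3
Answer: d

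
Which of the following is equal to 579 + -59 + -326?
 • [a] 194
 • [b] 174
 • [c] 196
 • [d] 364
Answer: a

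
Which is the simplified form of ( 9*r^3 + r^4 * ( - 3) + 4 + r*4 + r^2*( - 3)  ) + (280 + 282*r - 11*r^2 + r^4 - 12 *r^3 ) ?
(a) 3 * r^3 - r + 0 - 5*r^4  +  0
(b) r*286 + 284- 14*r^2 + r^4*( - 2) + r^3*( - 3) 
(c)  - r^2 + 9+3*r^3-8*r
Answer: b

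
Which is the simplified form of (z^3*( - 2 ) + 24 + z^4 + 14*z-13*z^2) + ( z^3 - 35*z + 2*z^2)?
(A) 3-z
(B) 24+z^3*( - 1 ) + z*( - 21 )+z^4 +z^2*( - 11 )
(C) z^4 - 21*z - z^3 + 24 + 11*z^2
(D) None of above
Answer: B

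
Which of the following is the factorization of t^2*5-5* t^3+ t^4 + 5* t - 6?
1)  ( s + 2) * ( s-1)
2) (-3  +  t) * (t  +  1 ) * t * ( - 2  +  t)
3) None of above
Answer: 3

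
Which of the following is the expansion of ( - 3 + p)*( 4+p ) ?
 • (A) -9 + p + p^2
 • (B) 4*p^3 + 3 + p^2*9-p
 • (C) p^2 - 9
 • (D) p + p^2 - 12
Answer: D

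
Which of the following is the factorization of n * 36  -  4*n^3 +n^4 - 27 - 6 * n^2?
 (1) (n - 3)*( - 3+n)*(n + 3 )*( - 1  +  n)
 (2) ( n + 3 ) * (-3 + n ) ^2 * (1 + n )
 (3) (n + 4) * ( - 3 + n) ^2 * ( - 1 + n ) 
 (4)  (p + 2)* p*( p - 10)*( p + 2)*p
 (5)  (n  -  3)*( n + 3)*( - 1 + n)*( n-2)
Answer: 1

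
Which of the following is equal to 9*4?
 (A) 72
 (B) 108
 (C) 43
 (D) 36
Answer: D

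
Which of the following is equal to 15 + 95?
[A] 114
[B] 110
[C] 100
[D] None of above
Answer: B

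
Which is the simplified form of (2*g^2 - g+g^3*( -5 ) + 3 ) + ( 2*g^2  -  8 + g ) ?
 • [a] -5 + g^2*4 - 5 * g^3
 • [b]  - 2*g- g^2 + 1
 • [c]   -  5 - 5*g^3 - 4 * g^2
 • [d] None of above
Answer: a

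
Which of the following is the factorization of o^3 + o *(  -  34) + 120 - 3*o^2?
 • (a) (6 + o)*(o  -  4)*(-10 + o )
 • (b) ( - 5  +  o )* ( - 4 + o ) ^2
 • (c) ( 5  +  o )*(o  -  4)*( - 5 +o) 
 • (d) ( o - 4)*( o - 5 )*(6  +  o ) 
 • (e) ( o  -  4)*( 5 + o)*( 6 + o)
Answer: d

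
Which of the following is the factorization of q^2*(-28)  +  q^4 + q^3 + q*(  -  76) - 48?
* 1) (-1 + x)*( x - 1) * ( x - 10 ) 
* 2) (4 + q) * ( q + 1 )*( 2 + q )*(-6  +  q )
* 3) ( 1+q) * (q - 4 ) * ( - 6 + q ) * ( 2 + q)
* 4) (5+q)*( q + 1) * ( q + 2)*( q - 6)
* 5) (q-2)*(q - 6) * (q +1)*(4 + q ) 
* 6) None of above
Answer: 2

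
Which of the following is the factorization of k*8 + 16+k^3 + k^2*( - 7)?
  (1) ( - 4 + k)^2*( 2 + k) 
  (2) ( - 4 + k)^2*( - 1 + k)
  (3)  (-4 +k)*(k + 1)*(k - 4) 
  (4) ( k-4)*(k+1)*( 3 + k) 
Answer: 3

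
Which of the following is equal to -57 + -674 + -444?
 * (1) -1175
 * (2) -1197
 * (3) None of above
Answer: 1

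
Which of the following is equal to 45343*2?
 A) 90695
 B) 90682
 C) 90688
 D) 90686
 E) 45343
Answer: D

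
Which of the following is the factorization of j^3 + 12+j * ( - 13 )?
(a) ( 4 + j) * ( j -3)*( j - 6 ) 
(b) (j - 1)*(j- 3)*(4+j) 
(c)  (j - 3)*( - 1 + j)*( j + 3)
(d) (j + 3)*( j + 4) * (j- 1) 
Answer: b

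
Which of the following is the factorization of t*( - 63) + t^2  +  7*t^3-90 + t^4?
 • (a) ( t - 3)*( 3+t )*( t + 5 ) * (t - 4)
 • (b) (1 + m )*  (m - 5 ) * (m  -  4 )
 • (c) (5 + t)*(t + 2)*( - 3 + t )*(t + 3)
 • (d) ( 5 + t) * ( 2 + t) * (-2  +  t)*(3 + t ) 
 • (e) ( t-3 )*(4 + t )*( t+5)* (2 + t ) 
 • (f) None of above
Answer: c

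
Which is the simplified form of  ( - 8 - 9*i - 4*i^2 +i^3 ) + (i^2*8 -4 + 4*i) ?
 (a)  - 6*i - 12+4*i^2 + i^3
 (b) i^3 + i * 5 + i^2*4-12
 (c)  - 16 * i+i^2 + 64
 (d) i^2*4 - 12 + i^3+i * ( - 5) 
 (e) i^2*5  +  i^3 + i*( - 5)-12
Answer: d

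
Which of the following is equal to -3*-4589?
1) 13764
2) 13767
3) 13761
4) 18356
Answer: 2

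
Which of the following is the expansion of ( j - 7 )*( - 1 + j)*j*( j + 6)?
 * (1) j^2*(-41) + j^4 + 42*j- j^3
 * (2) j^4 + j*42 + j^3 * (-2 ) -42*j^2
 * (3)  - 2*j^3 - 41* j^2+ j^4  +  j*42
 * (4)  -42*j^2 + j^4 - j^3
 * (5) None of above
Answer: 3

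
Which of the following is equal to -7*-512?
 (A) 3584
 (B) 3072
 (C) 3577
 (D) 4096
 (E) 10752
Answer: A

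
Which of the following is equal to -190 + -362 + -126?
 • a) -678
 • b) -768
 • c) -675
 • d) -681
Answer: a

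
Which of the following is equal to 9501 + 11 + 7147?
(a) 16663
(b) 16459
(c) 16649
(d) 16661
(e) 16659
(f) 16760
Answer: e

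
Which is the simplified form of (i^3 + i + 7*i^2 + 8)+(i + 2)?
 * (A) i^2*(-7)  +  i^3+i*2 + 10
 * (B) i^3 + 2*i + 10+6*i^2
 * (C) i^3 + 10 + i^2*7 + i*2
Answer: C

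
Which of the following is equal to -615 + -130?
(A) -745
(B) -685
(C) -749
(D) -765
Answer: A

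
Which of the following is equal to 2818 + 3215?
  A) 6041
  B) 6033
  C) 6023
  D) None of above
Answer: B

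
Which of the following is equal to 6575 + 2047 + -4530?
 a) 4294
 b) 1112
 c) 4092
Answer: c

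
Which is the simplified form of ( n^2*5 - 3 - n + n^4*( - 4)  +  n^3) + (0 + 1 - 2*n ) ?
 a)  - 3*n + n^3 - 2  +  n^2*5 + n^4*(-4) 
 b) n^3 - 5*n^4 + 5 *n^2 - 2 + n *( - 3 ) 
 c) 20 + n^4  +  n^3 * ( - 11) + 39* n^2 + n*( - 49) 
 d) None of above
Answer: a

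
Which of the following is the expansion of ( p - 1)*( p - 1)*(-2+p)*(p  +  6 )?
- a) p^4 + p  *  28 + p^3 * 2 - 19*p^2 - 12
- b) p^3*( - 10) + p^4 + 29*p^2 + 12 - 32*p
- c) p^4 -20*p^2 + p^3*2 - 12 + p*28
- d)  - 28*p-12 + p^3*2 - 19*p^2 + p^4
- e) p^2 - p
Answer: a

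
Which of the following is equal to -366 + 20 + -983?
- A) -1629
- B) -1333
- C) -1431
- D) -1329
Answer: D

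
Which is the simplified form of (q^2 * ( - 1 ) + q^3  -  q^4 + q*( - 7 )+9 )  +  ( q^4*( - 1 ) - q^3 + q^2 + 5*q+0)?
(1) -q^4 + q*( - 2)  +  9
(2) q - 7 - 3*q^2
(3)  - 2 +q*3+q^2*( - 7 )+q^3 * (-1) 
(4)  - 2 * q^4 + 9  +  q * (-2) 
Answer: 4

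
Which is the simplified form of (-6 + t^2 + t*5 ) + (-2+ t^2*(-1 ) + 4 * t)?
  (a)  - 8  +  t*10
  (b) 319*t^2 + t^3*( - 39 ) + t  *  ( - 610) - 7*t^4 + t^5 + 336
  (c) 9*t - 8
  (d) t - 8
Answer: c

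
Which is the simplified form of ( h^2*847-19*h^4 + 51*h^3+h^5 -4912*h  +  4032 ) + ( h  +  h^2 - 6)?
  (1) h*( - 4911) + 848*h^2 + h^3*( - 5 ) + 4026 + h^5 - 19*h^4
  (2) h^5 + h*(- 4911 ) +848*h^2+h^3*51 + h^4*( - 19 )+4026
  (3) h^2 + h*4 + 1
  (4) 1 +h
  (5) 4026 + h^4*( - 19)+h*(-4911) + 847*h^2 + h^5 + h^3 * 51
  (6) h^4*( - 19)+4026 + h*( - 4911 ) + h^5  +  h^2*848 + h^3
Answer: 2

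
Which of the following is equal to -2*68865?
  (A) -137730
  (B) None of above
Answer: A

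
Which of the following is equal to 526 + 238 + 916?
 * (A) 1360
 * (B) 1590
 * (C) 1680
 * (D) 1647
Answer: C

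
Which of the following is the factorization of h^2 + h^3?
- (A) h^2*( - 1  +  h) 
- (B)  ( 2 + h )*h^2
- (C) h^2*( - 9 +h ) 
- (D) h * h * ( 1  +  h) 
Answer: D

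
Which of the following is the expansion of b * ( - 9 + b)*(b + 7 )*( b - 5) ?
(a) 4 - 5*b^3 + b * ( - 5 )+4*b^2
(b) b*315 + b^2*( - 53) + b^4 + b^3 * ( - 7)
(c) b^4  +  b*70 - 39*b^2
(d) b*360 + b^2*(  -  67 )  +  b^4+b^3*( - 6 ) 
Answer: b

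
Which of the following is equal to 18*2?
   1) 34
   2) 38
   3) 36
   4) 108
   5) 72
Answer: 3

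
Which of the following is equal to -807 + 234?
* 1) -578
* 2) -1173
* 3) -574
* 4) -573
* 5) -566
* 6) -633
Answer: 4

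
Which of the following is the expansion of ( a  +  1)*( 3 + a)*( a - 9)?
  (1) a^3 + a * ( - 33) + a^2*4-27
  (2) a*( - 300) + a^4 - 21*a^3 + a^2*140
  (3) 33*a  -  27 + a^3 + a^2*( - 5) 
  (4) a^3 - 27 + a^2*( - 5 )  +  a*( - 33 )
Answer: 4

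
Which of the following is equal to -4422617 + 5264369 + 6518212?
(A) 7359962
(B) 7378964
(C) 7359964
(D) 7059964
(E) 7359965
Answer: C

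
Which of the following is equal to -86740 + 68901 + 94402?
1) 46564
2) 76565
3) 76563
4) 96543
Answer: 3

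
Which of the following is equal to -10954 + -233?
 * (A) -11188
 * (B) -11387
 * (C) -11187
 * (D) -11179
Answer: C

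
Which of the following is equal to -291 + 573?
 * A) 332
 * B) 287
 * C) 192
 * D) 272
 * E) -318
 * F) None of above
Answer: F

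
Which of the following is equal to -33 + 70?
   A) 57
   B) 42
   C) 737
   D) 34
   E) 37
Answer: E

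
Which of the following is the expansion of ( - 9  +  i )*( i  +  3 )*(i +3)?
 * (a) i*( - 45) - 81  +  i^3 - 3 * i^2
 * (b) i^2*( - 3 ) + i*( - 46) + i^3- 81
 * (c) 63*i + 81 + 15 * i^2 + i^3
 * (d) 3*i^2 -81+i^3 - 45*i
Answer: a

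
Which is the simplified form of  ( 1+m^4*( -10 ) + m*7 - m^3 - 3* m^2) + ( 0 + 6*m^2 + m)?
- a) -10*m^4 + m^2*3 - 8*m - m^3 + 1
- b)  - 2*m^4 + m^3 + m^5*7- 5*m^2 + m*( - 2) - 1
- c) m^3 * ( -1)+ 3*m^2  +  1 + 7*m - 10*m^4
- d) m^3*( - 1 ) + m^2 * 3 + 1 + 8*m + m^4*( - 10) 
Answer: d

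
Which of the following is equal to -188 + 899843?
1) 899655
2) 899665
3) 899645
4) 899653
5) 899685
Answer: 1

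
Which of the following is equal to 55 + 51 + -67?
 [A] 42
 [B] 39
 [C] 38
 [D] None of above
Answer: B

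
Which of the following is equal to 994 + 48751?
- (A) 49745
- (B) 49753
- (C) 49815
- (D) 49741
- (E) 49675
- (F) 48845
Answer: A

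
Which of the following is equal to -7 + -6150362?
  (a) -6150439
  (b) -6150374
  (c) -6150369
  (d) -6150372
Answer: c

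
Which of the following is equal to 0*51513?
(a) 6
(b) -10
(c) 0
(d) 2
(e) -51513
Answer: c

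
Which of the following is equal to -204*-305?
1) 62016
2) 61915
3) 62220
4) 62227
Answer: 3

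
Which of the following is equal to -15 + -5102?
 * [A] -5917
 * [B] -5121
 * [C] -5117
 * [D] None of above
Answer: C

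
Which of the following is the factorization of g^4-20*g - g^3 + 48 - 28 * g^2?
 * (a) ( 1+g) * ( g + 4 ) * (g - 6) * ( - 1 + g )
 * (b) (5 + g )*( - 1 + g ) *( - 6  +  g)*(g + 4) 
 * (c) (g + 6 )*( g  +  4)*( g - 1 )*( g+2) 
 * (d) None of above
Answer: d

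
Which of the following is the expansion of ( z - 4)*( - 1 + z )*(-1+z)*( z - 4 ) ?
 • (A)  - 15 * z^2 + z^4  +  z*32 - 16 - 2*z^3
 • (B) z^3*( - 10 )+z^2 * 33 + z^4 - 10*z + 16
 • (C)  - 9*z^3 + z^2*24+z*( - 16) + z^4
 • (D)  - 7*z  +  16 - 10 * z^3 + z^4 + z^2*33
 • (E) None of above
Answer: E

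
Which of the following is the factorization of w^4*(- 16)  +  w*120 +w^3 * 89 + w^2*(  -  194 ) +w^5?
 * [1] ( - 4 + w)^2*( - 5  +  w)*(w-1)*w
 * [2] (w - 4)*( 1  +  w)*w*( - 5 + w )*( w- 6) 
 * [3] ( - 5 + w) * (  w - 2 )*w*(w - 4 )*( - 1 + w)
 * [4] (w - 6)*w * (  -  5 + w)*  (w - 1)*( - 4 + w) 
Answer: 4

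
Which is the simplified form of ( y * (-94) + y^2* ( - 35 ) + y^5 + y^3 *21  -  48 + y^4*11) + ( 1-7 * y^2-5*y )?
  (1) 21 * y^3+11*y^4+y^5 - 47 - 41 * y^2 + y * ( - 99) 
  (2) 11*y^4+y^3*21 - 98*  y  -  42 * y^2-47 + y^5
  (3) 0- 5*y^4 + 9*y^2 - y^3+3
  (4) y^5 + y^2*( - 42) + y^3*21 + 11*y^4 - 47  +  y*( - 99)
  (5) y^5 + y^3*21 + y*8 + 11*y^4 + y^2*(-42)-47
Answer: 4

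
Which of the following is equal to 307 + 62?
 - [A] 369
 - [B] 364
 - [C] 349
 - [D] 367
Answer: A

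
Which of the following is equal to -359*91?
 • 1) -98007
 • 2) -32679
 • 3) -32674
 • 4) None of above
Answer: 4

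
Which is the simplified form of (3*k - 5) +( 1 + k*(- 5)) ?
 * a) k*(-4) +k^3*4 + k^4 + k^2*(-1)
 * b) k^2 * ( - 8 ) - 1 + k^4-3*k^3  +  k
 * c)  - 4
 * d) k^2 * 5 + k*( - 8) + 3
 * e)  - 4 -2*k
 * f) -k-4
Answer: e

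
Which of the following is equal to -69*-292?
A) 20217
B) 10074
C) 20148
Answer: C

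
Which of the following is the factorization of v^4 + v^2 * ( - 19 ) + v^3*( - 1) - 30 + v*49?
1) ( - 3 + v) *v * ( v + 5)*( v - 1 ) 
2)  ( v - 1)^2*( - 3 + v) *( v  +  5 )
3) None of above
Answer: 3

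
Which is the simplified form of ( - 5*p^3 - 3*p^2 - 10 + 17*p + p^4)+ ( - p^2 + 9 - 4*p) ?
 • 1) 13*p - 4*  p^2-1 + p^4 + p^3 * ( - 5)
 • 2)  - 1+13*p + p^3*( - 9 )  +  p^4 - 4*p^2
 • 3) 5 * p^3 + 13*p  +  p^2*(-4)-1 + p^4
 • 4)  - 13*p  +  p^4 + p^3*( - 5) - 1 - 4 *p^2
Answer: 1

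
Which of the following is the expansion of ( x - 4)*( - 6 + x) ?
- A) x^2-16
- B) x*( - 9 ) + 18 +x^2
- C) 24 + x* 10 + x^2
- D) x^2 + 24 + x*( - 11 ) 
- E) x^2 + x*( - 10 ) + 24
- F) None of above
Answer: E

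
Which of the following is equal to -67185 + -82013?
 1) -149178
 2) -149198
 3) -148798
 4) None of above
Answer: 2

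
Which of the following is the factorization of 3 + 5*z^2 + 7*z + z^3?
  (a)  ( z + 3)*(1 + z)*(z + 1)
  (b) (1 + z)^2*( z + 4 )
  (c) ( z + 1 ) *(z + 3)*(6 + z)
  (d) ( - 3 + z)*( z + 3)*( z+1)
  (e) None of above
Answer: a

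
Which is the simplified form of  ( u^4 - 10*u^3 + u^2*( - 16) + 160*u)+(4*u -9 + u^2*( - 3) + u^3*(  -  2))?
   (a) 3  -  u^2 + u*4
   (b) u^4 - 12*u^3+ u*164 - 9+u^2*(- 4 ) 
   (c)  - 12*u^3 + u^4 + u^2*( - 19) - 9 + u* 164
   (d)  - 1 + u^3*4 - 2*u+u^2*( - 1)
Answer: c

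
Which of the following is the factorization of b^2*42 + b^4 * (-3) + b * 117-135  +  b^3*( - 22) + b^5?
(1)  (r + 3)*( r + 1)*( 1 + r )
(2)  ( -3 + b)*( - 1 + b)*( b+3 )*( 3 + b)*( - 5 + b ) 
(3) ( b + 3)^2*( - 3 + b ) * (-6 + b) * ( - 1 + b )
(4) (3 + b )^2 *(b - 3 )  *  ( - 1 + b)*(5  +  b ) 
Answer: 2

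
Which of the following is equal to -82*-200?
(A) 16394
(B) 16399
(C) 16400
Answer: C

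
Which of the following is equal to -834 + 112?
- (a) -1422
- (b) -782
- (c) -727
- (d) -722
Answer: d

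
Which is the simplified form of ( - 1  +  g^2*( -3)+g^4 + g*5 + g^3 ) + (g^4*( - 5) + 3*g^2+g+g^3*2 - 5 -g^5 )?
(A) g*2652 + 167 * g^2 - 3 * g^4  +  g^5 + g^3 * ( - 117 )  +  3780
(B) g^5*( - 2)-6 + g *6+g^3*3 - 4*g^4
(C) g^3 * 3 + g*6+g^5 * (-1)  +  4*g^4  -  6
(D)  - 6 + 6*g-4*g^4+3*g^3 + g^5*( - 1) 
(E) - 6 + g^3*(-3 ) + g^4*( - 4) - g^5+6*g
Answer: D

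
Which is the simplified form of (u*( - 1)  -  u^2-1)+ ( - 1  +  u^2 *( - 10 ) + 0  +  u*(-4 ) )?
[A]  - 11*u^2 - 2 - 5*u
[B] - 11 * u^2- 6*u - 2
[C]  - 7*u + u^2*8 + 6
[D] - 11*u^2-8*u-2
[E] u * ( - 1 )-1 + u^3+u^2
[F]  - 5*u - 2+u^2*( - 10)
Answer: A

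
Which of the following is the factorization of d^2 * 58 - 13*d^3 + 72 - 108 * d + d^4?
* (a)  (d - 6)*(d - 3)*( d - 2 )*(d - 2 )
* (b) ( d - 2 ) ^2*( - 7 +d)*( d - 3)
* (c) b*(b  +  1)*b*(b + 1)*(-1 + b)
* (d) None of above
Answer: a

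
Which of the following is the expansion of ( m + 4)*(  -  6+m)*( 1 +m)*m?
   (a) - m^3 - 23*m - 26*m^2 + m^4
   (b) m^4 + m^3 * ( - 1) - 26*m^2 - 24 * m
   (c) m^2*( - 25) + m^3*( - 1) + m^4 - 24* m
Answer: b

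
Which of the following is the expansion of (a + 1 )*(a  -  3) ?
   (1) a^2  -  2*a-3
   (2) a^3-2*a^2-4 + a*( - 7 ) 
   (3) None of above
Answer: 1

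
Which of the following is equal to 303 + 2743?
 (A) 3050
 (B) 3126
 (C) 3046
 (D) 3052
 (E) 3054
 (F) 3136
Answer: C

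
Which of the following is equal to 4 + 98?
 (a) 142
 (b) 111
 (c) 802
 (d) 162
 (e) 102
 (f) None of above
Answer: e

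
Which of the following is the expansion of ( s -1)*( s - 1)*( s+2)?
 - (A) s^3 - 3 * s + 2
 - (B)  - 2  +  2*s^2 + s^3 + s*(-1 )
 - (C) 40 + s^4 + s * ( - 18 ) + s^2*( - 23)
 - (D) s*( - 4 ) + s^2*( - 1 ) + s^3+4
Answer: A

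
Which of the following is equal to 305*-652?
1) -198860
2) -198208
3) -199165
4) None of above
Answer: 1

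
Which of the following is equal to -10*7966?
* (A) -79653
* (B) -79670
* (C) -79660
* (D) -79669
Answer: C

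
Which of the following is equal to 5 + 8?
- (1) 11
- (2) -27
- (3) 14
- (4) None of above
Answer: 4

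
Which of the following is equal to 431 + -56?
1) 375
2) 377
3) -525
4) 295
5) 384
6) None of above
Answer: 1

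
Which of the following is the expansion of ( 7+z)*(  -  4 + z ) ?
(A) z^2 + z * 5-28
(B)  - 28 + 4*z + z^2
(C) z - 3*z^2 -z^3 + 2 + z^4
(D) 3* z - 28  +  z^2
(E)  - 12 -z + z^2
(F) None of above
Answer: D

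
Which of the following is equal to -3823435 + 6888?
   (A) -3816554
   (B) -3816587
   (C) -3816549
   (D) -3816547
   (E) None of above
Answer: D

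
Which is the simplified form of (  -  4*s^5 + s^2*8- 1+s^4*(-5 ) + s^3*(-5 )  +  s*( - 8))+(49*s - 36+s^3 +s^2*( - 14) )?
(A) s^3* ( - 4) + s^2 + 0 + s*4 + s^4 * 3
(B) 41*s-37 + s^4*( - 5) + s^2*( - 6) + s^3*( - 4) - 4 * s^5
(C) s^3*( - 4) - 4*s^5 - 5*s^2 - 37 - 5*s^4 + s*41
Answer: B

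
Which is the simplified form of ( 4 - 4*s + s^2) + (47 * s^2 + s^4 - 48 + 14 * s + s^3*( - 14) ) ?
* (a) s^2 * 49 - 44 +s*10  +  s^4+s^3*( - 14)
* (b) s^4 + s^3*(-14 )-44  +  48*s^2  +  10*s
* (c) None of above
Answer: b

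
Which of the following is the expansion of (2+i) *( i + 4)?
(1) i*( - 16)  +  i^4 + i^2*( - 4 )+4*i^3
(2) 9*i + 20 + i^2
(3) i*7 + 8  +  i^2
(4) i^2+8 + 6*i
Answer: 4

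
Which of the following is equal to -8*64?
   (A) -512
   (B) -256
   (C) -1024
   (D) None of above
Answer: A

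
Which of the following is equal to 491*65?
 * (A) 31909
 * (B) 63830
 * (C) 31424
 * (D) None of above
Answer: D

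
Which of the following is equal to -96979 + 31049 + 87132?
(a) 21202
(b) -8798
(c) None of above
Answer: a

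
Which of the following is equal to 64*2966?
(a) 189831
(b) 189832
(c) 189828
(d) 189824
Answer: d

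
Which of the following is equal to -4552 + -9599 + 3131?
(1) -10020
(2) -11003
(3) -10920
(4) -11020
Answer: 4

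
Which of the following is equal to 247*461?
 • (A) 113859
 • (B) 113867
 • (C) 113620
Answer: B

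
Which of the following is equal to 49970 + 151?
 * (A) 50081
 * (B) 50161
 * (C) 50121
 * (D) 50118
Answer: C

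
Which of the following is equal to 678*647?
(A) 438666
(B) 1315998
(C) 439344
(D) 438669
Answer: A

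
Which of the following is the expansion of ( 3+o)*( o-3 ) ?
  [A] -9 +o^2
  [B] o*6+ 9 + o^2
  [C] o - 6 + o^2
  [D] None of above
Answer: A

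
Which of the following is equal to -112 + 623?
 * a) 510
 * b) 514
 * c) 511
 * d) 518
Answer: c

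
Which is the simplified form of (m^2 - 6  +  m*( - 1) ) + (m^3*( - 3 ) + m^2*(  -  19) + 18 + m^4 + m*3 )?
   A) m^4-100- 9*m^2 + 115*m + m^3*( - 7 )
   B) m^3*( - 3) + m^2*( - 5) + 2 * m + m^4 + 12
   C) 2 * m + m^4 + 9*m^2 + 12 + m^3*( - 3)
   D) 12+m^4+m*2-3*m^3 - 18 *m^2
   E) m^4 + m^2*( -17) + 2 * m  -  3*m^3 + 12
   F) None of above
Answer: D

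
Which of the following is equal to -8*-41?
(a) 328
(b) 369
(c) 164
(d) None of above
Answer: a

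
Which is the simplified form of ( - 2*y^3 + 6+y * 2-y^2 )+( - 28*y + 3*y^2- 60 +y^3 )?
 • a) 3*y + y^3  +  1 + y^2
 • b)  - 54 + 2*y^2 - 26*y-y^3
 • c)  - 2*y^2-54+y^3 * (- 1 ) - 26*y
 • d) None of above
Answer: b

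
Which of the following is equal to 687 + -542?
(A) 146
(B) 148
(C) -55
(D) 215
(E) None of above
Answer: E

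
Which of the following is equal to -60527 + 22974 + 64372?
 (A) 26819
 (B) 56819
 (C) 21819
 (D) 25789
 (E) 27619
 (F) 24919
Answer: A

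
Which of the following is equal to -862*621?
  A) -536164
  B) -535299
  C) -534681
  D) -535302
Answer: D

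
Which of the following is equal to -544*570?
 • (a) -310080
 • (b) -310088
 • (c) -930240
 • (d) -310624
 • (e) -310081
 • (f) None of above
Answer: a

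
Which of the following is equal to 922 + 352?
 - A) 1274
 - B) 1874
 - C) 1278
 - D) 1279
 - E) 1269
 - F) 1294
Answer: A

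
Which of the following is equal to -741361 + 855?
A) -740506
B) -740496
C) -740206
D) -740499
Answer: A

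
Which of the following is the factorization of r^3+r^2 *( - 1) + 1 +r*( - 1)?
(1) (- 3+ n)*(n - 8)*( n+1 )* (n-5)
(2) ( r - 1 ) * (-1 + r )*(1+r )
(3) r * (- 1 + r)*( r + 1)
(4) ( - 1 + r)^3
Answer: 2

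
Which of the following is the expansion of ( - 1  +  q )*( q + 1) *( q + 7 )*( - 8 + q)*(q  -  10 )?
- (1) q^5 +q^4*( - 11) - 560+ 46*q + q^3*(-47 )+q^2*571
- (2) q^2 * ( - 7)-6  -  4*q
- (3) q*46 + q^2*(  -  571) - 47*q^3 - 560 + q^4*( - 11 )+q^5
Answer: 1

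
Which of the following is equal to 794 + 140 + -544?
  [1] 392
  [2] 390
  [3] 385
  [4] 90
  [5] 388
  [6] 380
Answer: 2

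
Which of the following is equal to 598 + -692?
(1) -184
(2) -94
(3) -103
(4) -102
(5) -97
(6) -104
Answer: 2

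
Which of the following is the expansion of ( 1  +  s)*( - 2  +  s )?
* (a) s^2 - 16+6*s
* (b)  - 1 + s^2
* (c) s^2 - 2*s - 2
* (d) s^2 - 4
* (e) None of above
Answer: e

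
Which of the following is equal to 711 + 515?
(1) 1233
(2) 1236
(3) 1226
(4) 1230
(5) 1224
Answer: 3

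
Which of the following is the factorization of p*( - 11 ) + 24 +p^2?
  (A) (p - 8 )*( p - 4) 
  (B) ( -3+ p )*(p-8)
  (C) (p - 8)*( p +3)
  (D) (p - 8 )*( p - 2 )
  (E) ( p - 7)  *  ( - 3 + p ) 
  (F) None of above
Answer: B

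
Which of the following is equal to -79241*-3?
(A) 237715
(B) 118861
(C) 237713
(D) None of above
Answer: D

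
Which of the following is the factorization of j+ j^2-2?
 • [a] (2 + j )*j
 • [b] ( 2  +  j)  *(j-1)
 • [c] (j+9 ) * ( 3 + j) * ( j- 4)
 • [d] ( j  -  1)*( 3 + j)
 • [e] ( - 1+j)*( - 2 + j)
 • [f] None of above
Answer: b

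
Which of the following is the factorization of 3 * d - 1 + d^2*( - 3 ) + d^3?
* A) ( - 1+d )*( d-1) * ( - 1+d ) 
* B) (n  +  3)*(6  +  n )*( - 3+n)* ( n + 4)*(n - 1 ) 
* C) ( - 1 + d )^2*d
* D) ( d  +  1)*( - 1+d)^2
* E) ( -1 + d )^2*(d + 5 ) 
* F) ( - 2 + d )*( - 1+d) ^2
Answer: A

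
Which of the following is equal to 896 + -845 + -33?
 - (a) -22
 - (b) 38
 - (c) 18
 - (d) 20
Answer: c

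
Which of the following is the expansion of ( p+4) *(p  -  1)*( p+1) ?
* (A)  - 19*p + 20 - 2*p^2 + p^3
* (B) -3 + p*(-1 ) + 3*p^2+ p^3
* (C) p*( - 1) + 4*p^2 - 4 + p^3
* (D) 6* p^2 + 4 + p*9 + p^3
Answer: C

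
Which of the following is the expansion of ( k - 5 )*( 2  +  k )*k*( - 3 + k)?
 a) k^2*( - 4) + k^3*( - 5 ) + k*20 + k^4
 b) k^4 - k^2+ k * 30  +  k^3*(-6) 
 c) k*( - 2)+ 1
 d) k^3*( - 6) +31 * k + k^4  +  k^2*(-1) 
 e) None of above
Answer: b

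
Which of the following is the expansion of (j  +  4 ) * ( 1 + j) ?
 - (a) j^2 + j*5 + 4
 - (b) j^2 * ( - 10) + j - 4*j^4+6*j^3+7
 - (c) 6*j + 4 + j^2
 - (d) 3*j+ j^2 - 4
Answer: a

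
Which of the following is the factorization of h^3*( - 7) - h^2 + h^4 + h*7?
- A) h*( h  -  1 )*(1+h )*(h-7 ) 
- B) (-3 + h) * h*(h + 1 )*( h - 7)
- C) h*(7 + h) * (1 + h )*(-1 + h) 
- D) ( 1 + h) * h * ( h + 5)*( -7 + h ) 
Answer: A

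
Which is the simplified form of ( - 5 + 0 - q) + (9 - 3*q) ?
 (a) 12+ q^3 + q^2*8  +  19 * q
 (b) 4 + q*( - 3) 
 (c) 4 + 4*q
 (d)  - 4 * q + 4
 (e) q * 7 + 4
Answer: d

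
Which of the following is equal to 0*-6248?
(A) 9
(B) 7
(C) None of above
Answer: C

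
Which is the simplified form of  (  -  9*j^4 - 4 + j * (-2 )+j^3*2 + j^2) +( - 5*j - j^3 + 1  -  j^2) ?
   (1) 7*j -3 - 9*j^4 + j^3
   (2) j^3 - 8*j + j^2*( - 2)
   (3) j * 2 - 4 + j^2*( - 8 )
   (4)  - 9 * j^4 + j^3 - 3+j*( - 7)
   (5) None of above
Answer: 4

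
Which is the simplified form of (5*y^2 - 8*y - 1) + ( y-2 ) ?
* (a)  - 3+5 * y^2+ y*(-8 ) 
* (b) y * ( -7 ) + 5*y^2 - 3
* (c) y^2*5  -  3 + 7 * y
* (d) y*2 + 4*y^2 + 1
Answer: b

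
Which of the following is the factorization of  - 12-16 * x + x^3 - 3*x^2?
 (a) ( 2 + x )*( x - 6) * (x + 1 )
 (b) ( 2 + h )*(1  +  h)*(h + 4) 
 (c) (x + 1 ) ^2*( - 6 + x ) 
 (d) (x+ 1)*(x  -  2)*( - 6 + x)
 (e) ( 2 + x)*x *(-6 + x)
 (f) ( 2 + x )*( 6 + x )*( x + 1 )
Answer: a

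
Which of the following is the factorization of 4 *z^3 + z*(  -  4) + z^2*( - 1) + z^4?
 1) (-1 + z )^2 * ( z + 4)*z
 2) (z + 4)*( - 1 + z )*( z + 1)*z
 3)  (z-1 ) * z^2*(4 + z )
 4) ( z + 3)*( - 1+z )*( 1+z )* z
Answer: 2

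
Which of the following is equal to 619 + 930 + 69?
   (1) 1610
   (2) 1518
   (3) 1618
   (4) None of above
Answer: 3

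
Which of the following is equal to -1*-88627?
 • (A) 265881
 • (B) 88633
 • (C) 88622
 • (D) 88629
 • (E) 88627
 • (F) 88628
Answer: E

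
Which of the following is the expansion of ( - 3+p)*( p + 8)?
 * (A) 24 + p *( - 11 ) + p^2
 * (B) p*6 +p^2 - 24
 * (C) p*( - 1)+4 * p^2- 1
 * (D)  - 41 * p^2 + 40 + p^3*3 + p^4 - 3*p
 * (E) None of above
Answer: E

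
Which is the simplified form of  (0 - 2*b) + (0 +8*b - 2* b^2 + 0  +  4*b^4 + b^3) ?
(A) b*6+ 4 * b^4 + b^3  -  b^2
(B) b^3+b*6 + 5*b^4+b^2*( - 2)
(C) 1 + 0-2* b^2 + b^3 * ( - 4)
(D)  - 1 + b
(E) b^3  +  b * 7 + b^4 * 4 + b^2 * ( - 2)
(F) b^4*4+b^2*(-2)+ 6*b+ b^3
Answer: F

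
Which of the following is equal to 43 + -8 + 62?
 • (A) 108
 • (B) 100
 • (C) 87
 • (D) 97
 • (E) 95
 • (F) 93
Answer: D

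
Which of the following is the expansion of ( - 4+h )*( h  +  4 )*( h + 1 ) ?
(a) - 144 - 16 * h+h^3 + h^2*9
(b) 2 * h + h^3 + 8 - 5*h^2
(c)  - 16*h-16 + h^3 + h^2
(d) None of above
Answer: c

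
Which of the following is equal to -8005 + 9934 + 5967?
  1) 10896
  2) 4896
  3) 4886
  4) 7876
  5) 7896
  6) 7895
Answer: 5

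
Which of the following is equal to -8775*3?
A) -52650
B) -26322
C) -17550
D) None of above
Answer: D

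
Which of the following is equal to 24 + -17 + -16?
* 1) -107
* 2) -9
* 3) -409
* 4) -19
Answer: 2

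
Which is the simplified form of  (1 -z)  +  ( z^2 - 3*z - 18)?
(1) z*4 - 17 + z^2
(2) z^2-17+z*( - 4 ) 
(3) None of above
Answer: 2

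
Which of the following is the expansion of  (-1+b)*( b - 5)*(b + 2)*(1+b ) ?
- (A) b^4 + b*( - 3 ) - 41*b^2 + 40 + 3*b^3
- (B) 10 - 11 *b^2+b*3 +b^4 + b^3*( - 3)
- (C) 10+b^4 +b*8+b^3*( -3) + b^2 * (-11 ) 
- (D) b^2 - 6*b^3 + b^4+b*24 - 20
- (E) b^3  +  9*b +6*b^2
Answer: B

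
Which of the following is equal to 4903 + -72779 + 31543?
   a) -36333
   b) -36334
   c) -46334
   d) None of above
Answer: a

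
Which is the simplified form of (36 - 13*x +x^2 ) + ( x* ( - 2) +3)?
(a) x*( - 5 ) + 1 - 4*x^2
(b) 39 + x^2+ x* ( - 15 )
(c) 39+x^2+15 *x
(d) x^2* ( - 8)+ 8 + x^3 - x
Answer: b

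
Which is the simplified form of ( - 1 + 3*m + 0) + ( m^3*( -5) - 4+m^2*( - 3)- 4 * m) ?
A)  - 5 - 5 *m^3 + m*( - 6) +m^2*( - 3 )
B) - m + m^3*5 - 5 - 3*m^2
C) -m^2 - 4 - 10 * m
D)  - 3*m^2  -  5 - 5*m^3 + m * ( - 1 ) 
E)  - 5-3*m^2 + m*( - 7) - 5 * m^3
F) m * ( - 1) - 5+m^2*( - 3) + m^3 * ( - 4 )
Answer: D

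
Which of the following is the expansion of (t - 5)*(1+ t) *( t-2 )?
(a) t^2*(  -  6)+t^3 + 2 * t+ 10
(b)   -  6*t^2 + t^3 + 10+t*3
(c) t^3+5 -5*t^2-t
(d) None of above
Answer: b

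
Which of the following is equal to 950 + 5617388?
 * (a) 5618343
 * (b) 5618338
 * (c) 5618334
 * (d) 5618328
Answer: b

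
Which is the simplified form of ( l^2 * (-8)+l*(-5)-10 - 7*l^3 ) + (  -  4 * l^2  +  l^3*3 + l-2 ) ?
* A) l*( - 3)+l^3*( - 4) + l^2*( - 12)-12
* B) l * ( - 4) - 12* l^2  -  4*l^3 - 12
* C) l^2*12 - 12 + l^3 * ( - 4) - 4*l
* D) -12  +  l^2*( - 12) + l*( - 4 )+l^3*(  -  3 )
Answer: B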